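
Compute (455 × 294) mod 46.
2

(455 × 294) = 133770
133770 mod 46 = 2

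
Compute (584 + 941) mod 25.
0

(584 + 941) = 1525
1525 mod 25 = 0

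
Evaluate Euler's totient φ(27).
18

Prime factorization: 27 = 3^3
Using the formula φ(n) = n × Π(1 - 1/p) for each prime factor p:
φ(27) = 27 × (1 - 1/3)
φ(27) = 18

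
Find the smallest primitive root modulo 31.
p - 1 = 30 has prime divisors 2, 3, 5. h is a primitive root mod 31 iff h^(30/q) ≢ 1 (mod 31) for each such q.
h = 2: 2^15 ≡ 1, 2^10 ≡ 1, 2^6 ≡ 2 (mod 31); 2^15 ≡ 1, so not a primitive root.
h = 3: 3^15 ≡ 30, 3^10 ≡ 25, 3^6 ≡ 16 (mod 31); none is 1, so 3 has order 30 and is a primitive root.
The smallest primitive root mod 31 is g = 3.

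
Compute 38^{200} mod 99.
67

Using successive squaring:
Binary expansion of 200: 11001000
Powers of 38 mod 99 (each is the square of the previous):
  38^1 ≡ 38 (mod 99)
  38^2 ≡ 38² = 1444 ≡ 58 (mod 99)
  38^4 ≡ 58² = 3364 ≡ 97 (mod 99)
  38^8 ≡ 97² = 9409 ≡ 4 (mod 99)
  38^16 ≡ 4² = 16 ≡ 16 (mod 99)
  38^32 ≡ 16² = 256 ≡ 58 (mod 99)
  38^64 ≡ 58² = 3364 ≡ 97 (mod 99)
  38^128 ≡ 97² = 9409 ≡ 4 (mod 99)
200 = 128 + 64 + 8, so 38^200 = 38^128 × 38^64 × 38^8 ≡ 4 × 97 × 4 (mod 99)
Multiplying step by step:
  4 × 97 = 388 ≡ 91 (mod 99)
  91 × 4 = 364 ≡ 67 (mod 99)
Result: 38^200 ≡ 67 (mod 99)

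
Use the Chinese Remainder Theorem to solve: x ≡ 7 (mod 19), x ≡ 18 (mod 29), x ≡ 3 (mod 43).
18665

Using the Chinese Remainder Theorem:
M = product of moduli = 23693
For equation 1: M_1 = 1247, 1247 ≡ 12 (mod 19), inverse of 1247 mod 19 is 8 (check: 12 × 8 = 96 ≡ 1 (mod 19))
For equation 2: M_2 = 817, 817 ≡ 5 (mod 29), inverse of 817 mod 29 is 6 (check: 5 × 6 = 30 ≡ 1 (mod 29))
For equation 3: M_3 = 551, 551 ≡ 35 (mod 43), inverse of 551 mod 43 is 16 (check: 35 × 16 = 560 ≡ 1 (mod 43))
Combine: x ≡ Σ r_i×M_i×(M_i⁻¹ mod m_i) = 7×1247×8 + 18×817×6 + 3×551×16 = 69832 + 88236 + 26448 = 184516
184516 mod 23693 = 18665
x ≡ 18665 (mod 23693)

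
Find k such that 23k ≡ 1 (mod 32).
7

Since gcd(23, 32) = 1 divides 1, a solution exists.
Multiply both sides by the inverse of 23 mod 32:
  23^(-1) mod 32 = 7
  x ≡ 7 × 1 ≡ 7 ≡ 7 (mod 32)
Verification: 23 × 7 = 161 = 5 × 32 + 1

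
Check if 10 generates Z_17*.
p - 1 = 16 has prime divisors 2. Check 10^(16/q) mod 17 for each: 10^(16/2) = 10^8 ≡ 16 (mod 17). None of these is 1, so 10 has order 16 = φ(17), so it is a primitive root mod 17.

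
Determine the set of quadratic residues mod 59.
QRs mod 59: {1, 3, 4, 5, 7, 9, 12, 15, 16, 17, 19, 20, 21, 22, 25, 26, 27, 28, 29, 35, 36, 41, 45, 46, 48, 49, 51, 53, 57}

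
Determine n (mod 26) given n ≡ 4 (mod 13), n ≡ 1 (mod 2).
17

Using the Chinese Remainder Theorem:
M = product of moduli = 26
For equation 1: M_1 = 2, 2 ≡ 2 (mod 13), inverse of 2 mod 13 is 7 (check: 2 × 7 = 14 ≡ 1 (mod 13))
For equation 2: M_2 = 13, 13 ≡ 1 (mod 2), inverse of 13 mod 2 is 1 (check: 1 × 1 = 1 ≡ 1 (mod 2))
Combine: n ≡ Σ r_i×M_i×(M_i⁻¹ mod m_i) = 4×2×7 + 1×13×1 = 56 + 13 = 69
69 mod 26 = 17
n ≡ 17 (mod 26)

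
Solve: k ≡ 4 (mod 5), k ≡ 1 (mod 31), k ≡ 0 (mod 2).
M = 5 × 31 × 2 = 310. M₁ = 62, y₁ ≡ 3 (mod 5). M₂ = 10, y₂ ≡ 28 (mod 31). M₃ = 155, y₃ ≡ 1 (mod 2). k = 4×62×3 + 1×10×28 + 0×155×1 ≡ 94 (mod 310)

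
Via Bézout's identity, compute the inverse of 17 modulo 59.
Extended GCD: 17(7) + 59(-2) = 1. So 17^(-1) ≡ 7 ≡ 7 (mod 59). Verify: 17 × 7 = 119 ≡ 1 (mod 59)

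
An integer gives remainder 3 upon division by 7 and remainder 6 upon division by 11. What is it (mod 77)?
M = 7 × 11 = 77. M₁ = 11, y₁ ≡ 2 (mod 7). M₂ = 7, y₂ ≡ 8 (mod 11). k = 3×11×2 + 6×7×8 ≡ 17 (mod 77). The smallest positive such number is 17.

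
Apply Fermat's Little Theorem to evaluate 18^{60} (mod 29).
25

By Fermat's Little Theorem, a^(p-1) ≡ 1 (mod p) for prime p and gcd(a, p) = 1
Here p = 29, so 18^28 ≡ 1 (mod 29)
We can reduce the exponent: 60 mod 28 = 4
So 18^60 ≡ 18^4 (mod 29)
Computing: 18^4 mod 29 = 25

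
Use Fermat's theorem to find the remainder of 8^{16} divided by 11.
3

By Fermat's Little Theorem, a^(p-1) ≡ 1 (mod p) for prime p and gcd(a, p) = 1
Here p = 11, so 8^10 ≡ 1 (mod 11)
We can reduce the exponent: 16 mod 10 = 6
So 8^16 ≡ 8^6 (mod 11)
Computing: 8^6 mod 11 = 3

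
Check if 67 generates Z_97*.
p - 1 = 96 has prime divisors 2, 3. Check 67^(96/q) mod 97 for each: 67^(96/2) = 67^48 ≡ 96, 67^(96/3) = 67^32 ≡ 1 (mod 97). Since 67^32 ≡ 1 (mod 97), the order of 67 divides 32 (in fact the order is 32) ≠ 96, so it is not a primitive root.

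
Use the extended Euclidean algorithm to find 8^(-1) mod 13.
Extended GCD: 8(5) + 13(-3) = 1. So 8^(-1) ≡ 5 ≡ 5 (mod 13). Verify: 8 × 5 = 40 ≡ 1 (mod 13)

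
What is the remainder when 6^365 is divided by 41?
Using Fermat: 6^{40} ≡ 1 (mod 41). 365 ≡ 5 (mod 40). So 6^{365} ≡ 6^{5} ≡ 27 (mod 41)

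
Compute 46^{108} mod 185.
1

Using successive squaring:
Binary expansion of 108: 1101100
Powers of 46 mod 185 (each is the square of the previous):
  46^1 ≡ 46 (mod 185)
  46^2 ≡ 46² = 2116 ≡ 81 (mod 185)
  46^4 ≡ 81² = 6561 ≡ 86 (mod 185)
  46^8 ≡ 86² = 7396 ≡ 181 (mod 185)
  46^16 ≡ 181² = 32761 ≡ 16 (mod 185)
  46^32 ≡ 16² = 256 ≡ 71 (mod 185)
  46^64 ≡ 71² = 5041 ≡ 46 (mod 185)
108 = 64 + 32 + 8 + 4, so 46^108 = 46^64 × 46^32 × 46^8 × 46^4 ≡ 46 × 71 × 181 × 86 (mod 185)
Multiplying step by step:
  46 × 71 = 3266 ≡ 121 (mod 185)
  121 × 181 = 21901 ≡ 71 (mod 185)
  71 × 86 = 6106 ≡ 1 (mod 185)
Result: 46^108 ≡ 1 (mod 185)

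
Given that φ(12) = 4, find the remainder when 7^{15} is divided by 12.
By Euler: 7^{4} ≡ 1 (mod 12) since gcd(7, 12) = 1. 15 = 3×4 + 3. So 7^{15} ≡ 7^{3} ≡ 7 (mod 12)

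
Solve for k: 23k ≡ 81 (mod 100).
47

Since gcd(23, 100) = 1 divides 81, a solution exists.
Multiply both sides by the inverse of 23 mod 100:
  23^(-1) mod 100 = 87
  x ≡ 87 × 81 ≡ 7047 ≡ 47 (mod 100)
Verification: 23 × 47 = 1081 = 10 × 100 + 81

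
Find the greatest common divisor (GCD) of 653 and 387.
1

Using the Euclidean algorithm:
653 = 1 × 387 + 266
387 = 1 × 266 + 121
266 = 2 × 121 + 24
121 = 5 × 24 + 1
24 = 24 × 1 + 0

GCD(653, 387) = 1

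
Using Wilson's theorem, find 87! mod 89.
(88)! = (87)! × (88) ≡ -1 (mod 89). So (87)! ≡ -1 × (88)^(-1) ≡ (-1)×(-1) = 1 (mod 89)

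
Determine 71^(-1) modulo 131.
71^(-1) ≡ 24 (mod 131). Verification: 71 × 24 = 1704 ≡ 1 (mod 131)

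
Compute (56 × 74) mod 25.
19

(56 × 74) = 4144
4144 mod 25 = 19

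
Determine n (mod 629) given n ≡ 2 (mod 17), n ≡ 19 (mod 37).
19

Using the Chinese Remainder Theorem:
M = product of moduli = 629
For equation 1: M_1 = 37, 37 ≡ 3 (mod 17), inverse of 37 mod 17 is 6 (check: 3 × 6 = 18 ≡ 1 (mod 17))
For equation 2: M_2 = 17, 17 ≡ 17 (mod 37), inverse of 17 mod 37 is 24 (check: 17 × 24 = 408 ≡ 1 (mod 37))
Combine: n ≡ Σ r_i×M_i×(M_i⁻¹ mod m_i) = 2×37×6 + 19×17×24 = 444 + 7752 = 8196
8196 mod 629 = 19
n ≡ 19 (mod 629)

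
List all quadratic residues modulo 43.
QRs mod 43: {1, 4, 6, 9, 10, 11, 13, 14, 15, 16, 17, 21, 23, 24, 25, 31, 35, 36, 38, 40, 41}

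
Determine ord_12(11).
Powers of 11 mod 12: 11^1≡11, 11^2≡1. Order = 2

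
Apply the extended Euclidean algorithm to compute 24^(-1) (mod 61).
Extended GCD: 24(28) + 61(-11) = 1. So 24^(-1) ≡ 28 ≡ 28 (mod 61). Verify: 24 × 28 = 672 ≡ 1 (mod 61)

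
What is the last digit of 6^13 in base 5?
Using Fermat: 6^{4} ≡ 1 (mod 5). 13 ≡ 1 (mod 4). So 6^{13} ≡ 6^{1} ≡ 1 (mod 5)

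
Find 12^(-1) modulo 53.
31

Using Extended Euclidean Algorithm:
gcd(12, 53) = 1
Bezout coefficients: 12 × -22 + 53 × 5 = 1
So 12 × -22 ≡ 1 (mod 53)
The inverse is -22 mod 53 = 31
Verification: 12 × 31 = 372 = 7 × 53 + 1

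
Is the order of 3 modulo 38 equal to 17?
No, the actual order is 18, not 17.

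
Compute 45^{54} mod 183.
180

Using successive squaring:
Binary expansion of 54: 110110
Powers of 45 mod 183 (each is the square of the previous):
  45^1 ≡ 45 (mod 183)
  45^2 ≡ 45² = 2025 ≡ 12 (mod 183)
  45^4 ≡ 12² = 144 ≡ 144 (mod 183)
  45^8 ≡ 144² = 20736 ≡ 57 (mod 183)
  45^16 ≡ 57² = 3249 ≡ 138 (mod 183)
  45^32 ≡ 138² = 19044 ≡ 12 (mod 183)
54 = 32 + 16 + 4 + 2, so 45^54 = 45^32 × 45^16 × 45^4 × 45^2 ≡ 12 × 138 × 144 × 12 (mod 183)
Multiplying step by step:
  12 × 138 = 1656 ≡ 9 (mod 183)
  9 × 144 = 1296 ≡ 15 (mod 183)
  15 × 12 = 180 ≡ 180 (mod 183)
Result: 45^54 ≡ 180 (mod 183)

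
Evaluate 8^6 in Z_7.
8 ≡ 1 (mod 7). 6 = 4 + 2 (binary 110). Repeated squaring mod 7: 1^1 ≡ 1; 1^2 ≡ 1² = 1 ≡ 1; 1^4 ≡ 1² = 1 ≡ 1. Multiply: 8^6 ≡ 1^4 × 1^2 ≡ 1 × 1 (mod 7): 1 × 1 = 1 ≡ 1. So 8^6 ≡ 1 (mod 7).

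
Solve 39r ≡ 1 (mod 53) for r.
39^(-1) ≡ 34 (mod 53). Verification: 39 × 34 = 1326 ≡ 1 (mod 53)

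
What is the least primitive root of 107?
2

A primitive root g modulo p has order p-1 = 106
Prime divisors of 106: [2, 53]
g is a primitive root iff g^(106/q) ≢ 1 (mod 107) for each prime divisor q
Testing small values:
  g = 2: 2^53 ≡ 106, 2^2 ≡ 4 (mod 107) → none is 1, primitive root!
The smallest primitive root is 2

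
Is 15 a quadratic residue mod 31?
By Euler's criterion: 15^{15} ≡ 30 (mod 31). Since this equals -1 (≡ 30), 15 is not a QR.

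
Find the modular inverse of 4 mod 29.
4^(-1) ≡ 22 (mod 29). Verification: 4 × 22 = 88 ≡ 1 (mod 29)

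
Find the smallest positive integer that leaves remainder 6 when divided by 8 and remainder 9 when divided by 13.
M = 8 × 13 = 104. M₁ = 13, y₁ ≡ 5 (mod 8). M₂ = 8, y₂ ≡ 5 (mod 13). m = 6×13×5 + 9×8×5 ≡ 22 (mod 104). The smallest positive such number is 22.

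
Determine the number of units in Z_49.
42

Prime factorization: 49 = 7^2
Using the formula φ(n) = n × Π(1 - 1/p) for each prime factor p:
φ(49) = 49 × (1 - 1/7)
φ(49) = 42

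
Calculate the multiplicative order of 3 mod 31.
Powers of 3 mod 31: 3^1≡3, 3^2≡9, 3^3≡27, 3^4≡19, 3^5≡26, 3^6≡16, 3^7≡17, 3^8≡20, 3^9≡29, 3^10≡25, 3^11≡13, 3^12≡8, 3^13≡24, 3^14≡10, 3^15≡30, 3^16≡28, 3^17≡22, 3^18≡4, 3^19≡12, 3^20≡5, 3^21≡15, 3^22≡14, 3^23≡11, 3^24≡2, 3^25≡6, 3^26≡18, 3^27≡23, 3^28≡7, 3^29≡21, 3^30≡1. Order = 30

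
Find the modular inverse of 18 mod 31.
18^(-1) ≡ 19 (mod 31). Verification: 18 × 19 = 342 ≡ 1 (mod 31)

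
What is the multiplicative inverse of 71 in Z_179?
71^(-1) ≡ 58 (mod 179). Verification: 71 × 58 = 4118 ≡ 1 (mod 179)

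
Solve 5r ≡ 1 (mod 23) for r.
5^(-1) ≡ 14 (mod 23). Verification: 5 × 14 = 70 ≡ 1 (mod 23)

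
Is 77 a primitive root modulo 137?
p - 1 = 136 has prime divisors 2, 17. Check 77^(136/q) mod 137 for each: 77^(136/2) = 77^68 ≡ 1, 77^(136/17) = 77^8 ≡ 133 (mod 137). Since 77^68 ≡ 1 (mod 137), the order of 77 divides 68 (in fact the order is 34) ≠ 136, so it is not a primitive root.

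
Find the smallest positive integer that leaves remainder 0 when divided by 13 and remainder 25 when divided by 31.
M = 13 × 31 = 403. M₁ = 31, y₁ ≡ 8 (mod 13). M₂ = 13, y₂ ≡ 12 (mod 31). x = 0×31×8 + 25×13×12 ≡ 273 (mod 403). The smallest positive such number is 273.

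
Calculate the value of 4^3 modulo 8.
3 = 2 + 1 (binary 11). Repeated squaring mod 8: 4^1 ≡ 4; 4^2 ≡ 4² = 16 ≡ 0. Multiply: 4^3 = 4^2 × 4^1 ≡ 0 × 4 (mod 8): 0 × 4 = 0 ≡ 0. So 4^3 ≡ 0 (mod 8).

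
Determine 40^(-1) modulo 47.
40^(-1) ≡ 20 (mod 47). Verification: 40 × 20 = 800 ≡ 1 (mod 47)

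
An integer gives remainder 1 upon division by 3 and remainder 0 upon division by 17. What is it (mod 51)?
M = 3 × 17 = 51. M₁ = 17, y₁ ≡ 2 (mod 3). M₂ = 3, y₂ ≡ 6 (mod 17). m = 1×17×2 + 0×3×6 ≡ 34 (mod 51). The smallest positive such number is 34.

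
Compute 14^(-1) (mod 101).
65

Using Extended Euclidean Algorithm:
gcd(14, 101) = 1
Bezout coefficients: 14 × -36 + 101 × 5 = 1
So 14 × -36 ≡ 1 (mod 101)
The inverse is -36 mod 101 = 65
Verification: 14 × 65 = 910 = 9 × 101 + 1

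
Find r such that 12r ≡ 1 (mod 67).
12^(-1) ≡ 28 (mod 67). Verification: 12 × 28 = 336 ≡ 1 (mod 67)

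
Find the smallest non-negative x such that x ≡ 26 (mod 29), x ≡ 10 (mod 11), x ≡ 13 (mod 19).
5884

Using the Chinese Remainder Theorem:
M = product of moduli = 6061
For equation 1: M_1 = 209, 209 ≡ 6 (mod 29), inverse of 209 mod 29 is 5 (check: 6 × 5 = 30 ≡ 1 (mod 29))
For equation 2: M_2 = 551, 551 ≡ 1 (mod 11), inverse of 551 mod 11 is 1 (check: 1 × 1 = 1 ≡ 1 (mod 11))
For equation 3: M_3 = 319, 319 ≡ 15 (mod 19), inverse of 319 mod 19 is 14 (check: 15 × 14 = 210 ≡ 1 (mod 19))
Combine: x ≡ Σ r_i×M_i×(M_i⁻¹ mod m_i) = 26×209×5 + 10×551×1 + 13×319×14 = 27170 + 5510 + 58058 = 90738
90738 mod 6061 = 5884
x ≡ 5884 (mod 6061)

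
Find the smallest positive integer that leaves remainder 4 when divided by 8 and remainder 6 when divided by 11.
M = 8 × 11 = 88. M₁ = 11, y₁ ≡ 3 (mod 8). M₂ = 8, y₂ ≡ 7 (mod 11). m = 4×11×3 + 6×8×7 ≡ 28 (mod 88). The smallest positive such number is 28.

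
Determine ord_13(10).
Powers of 10 mod 13: 10^1≡10, 10^2≡9, 10^3≡12, 10^4≡3, 10^5≡4, 10^6≡1. Order = 6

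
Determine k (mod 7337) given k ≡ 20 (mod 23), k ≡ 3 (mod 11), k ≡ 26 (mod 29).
2665

Using the Chinese Remainder Theorem:
M = product of moduli = 7337
For equation 1: M_1 = 319, 319 ≡ 20 (mod 23), inverse of 319 mod 23 is 15 (check: 20 × 15 = 300 ≡ 1 (mod 23))
For equation 2: M_2 = 667, 667 ≡ 7 (mod 11), inverse of 667 mod 11 is 8 (check: 7 × 8 = 56 ≡ 1 (mod 11))
For equation 3: M_3 = 253, 253 ≡ 21 (mod 29), inverse of 253 mod 29 is 18 (check: 21 × 18 = 378 ≡ 1 (mod 29))
Combine: k ≡ Σ r_i×M_i×(M_i⁻¹ mod m_i) = 20×319×15 + 3×667×8 + 26×253×18 = 95700 + 16008 + 118404 = 230112
230112 mod 7337 = 2665
k ≡ 2665 (mod 7337)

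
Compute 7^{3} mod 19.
1

Using successive squaring:
Binary expansion of 3: 11
Powers of 7 mod 19 (each is the square of the previous):
  7^1 ≡ 7 (mod 19)
  7^2 ≡ 7² = 49 ≡ 11 (mod 19)
3 = 2 + 1, so 7^3 = 7^2 × 7^1 ≡ 11 × 7 (mod 19)
Multiplying step by step:
  11 × 7 = 77 ≡ 1 (mod 19)
Result: 7^3 ≡ 1 (mod 19)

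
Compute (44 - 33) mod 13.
11

(44 - 33) = 11
11 mod 13 = 11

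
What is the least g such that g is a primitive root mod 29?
p - 1 = 28 has prime divisors 2, 7. h is a primitive root mod 29 iff h^(28/q) ≢ 1 (mod 29) for each such q.
h = 2: 2^14 ≡ 28, 2^4 ≡ 16 (mod 29); none is 1, so 2 has order 28 and is a primitive root.
The smallest primitive root mod 29 is g = 2.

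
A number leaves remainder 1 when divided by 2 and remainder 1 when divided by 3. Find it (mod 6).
M = 2 × 3 = 6. M₁ = 3, y₁ ≡ 1 (mod 2). M₂ = 2, y₂ ≡ 2 (mod 3). y = 1×3×1 + 1×2×2 ≡ 1 (mod 6)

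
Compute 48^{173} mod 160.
128

Using successive squaring:
Binary expansion of 173: 10101101
Powers of 48 mod 160 (each is the square of the previous):
  48^1 ≡ 48 (mod 160)
  48^2 ≡ 48² = 2304 ≡ 64 (mod 160)
  48^4 ≡ 64² = 4096 ≡ 96 (mod 160)
  48^8 ≡ 96² = 9216 ≡ 96 (mod 160)
  48^16 ≡ 96² = 9216 ≡ 96 (mod 160)
  48^32 ≡ 96² = 9216 ≡ 96 (mod 160)
  48^64 ≡ 96² = 9216 ≡ 96 (mod 160)
  48^128 ≡ 96² = 9216 ≡ 96 (mod 160)
173 = 128 + 32 + 8 + 4 + 1, so 48^173 = 48^128 × 48^32 × 48^8 × 48^4 × 48^1 ≡ 96 × 96 × 96 × 96 × 48 (mod 160)
Multiplying step by step:
  96 × 96 = 9216 ≡ 96 (mod 160)
  96 × 96 = 9216 ≡ 96 (mod 160)
  96 × 96 = 9216 ≡ 96 (mod 160)
  96 × 48 = 4608 ≡ 128 (mod 160)
Result: 48^173 ≡ 128 (mod 160)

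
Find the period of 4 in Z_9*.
Powers of 4 mod 9: 4^1≡4, 4^2≡7, 4^3≡1. Order = 3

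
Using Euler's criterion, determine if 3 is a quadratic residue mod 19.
By Euler's criterion: 3^{9} ≡ 18 (mod 19). Since this equals -1 (≡ 18), 3 is not a QR.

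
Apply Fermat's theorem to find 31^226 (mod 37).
By Fermat: 31^{36} ≡ 1 (mod 37). 226 = 6×36 + 10. So 31^{226} ≡ 31^{10} ≡ 36 (mod 37)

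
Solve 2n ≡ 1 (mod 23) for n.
12

Using Extended Euclidean Algorithm:
gcd(2, 23) = 1
Bezout coefficients: 2 × -11 + 23 × 1 = 1
So 2 × -11 ≡ 1 (mod 23)
The inverse is -11 mod 23 = 12
Verification: 2 × 12 = 24 = 1 × 23 + 1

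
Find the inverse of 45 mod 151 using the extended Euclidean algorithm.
Extended GCD: 45(47) + 151(-14) = 1. So 45^(-1) ≡ 47 ≡ 47 (mod 151). Verify: 45 × 47 = 2115 ≡ 1 (mod 151)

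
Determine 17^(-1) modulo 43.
17^(-1) ≡ 38 (mod 43). Verification: 17 × 38 = 646 ≡ 1 (mod 43)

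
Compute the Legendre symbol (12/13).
(12/13) = 12^{6} mod 13 = 1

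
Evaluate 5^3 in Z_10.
3 = 2 + 1 (binary 11). Repeated squaring mod 10: 5^1 ≡ 5; 5^2 ≡ 5² = 25 ≡ 5. Multiply: 5^3 = 5^2 × 5^1 ≡ 5 × 5 (mod 10): 5 × 5 = 25 ≡ 5. So 5^3 ≡ 5 (mod 10).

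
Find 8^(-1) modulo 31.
4

Using Extended Euclidean Algorithm:
gcd(8, 31) = 1
Bezout coefficients: 8 × 4 + 31 × -1 = 1
So 8 × 4 ≡ 1 (mod 31)
The inverse is 4 mod 31 = 4
Verification: 8 × 4 = 32 = 1 × 31 + 1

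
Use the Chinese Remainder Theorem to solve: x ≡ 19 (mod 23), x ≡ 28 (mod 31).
617

Using the Chinese Remainder Theorem:
M = product of moduli = 713
For equation 1: M_1 = 31, 31 ≡ 8 (mod 23), inverse of 31 mod 23 is 3 (check: 8 × 3 = 24 ≡ 1 (mod 23))
For equation 2: M_2 = 23, 23 ≡ 23 (mod 31), inverse of 23 mod 31 is 27 (check: 23 × 27 = 621 ≡ 1 (mod 31))
Combine: x ≡ Σ r_i×M_i×(M_i⁻¹ mod m_i) = 19×31×3 + 28×23×27 = 1767 + 17388 = 19155
19155 mod 713 = 617
x ≡ 617 (mod 713)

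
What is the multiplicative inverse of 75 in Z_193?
75^(-1) ≡ 175 (mod 193). Verification: 75 × 175 = 13125 ≡ 1 (mod 193)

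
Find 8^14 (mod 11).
Using Fermat: 8^{10} ≡ 1 (mod 11). 14 ≡ 4 (mod 10). So 8^{14} ≡ 8^{4} ≡ 4 (mod 11)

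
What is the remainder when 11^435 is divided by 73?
Using Fermat: 11^{72} ≡ 1 (mod 73). 435 ≡ 3 (mod 72). So 11^{435} ≡ 11^{3} ≡ 17 (mod 73)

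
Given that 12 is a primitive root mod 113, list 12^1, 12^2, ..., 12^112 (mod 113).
g^1, g^2, ..., g^{112} mod 113: {12, 31, 33, 57, 6, 72, 73, 85, 3, 36, 93, 99, 58, 18, 103, 106, 29, 9, 108, 53, 71, 61, 54, 83, 92, 87, 27, 98, 46, 100, 70, 49, 23, 50, 35, 81, 68, 25, 74, 97, 34, 69, 37, 105, 17, 91, 75, 109, 65, 102, 94, 111, 89, 51, 47, 112, 101, 82, 80, 56, 107, 41, 40, 28, 110, 77, 20, 14, 55, 95, 10, 7, 84, 104, 5, 60, 42, 52, 59, 30, 21, 26, 86, 15, 67, 13, 43, 64, 90, 63, 78, 32, 45, 88, 39, 16, 79, 44, 76, 8, 96, 22, 38, 4, 48, 11, 19, 2, 24, 62, 66, 1}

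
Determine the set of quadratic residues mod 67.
QRs mod 67: {1, 4, 6, 9, 10, 14, 15, 16, 17, 19, 21, 22, 23, 24, 25, 26, 29, 33, 35, 36, 37, 39, 40, 47, 49, 54, 55, 56, 59, 60, 62, 64, 65}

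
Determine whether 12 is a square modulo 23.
By Euler's criterion: 12^{11} ≡ 1 (mod 23). Since this equals 1, 12 is a QR.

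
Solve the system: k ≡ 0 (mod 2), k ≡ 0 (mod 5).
M = 2 × 5 = 10. M₁ = 5, y₁ ≡ 1 (mod 2). M₂ = 2, y₂ ≡ 3 (mod 5). k = 0×5×1 + 0×2×3 ≡ 0 (mod 10)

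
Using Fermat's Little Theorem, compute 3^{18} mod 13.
1

By Fermat's Little Theorem, a^(p-1) ≡ 1 (mod p) for prime p and gcd(a, p) = 1
Here p = 13, so 3^12 ≡ 1 (mod 13)
We can reduce the exponent: 18 mod 12 = 6
So 3^18 ≡ 3^6 (mod 13)
Computing: 3^6 mod 13 = 1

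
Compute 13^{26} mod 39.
13

Using successive squaring:
Binary expansion of 26: 11010
Powers of 13 mod 39 (each is the square of the previous):
  13^1 ≡ 13 (mod 39)
  13^2 ≡ 13² = 169 ≡ 13 (mod 39)
  13^4 ≡ 13² = 169 ≡ 13 (mod 39)
  13^8 ≡ 13² = 169 ≡ 13 (mod 39)
  13^16 ≡ 13² = 169 ≡ 13 (mod 39)
26 = 16 + 8 + 2, so 13^26 = 13^16 × 13^8 × 13^2 ≡ 13 × 13 × 13 (mod 39)
Multiplying step by step:
  13 × 13 = 169 ≡ 13 (mod 39)
  13 × 13 = 169 ≡ 13 (mod 39)
Result: 13^26 ≡ 13 (mod 39)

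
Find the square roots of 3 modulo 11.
The square roots of 3 mod 11 are 5 and 6. Verify: 5² = 25 ≡ 3 (mod 11)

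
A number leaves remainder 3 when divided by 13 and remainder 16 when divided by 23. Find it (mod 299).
M = 13 × 23 = 299. M₁ = 23, y₁ ≡ 4 (mod 13). M₂ = 13, y₂ ≡ 16 (mod 23). k = 3×23×4 + 16×13×16 ≡ 16 (mod 299)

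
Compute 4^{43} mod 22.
20

Using successive squaring:
Binary expansion of 43: 101011
Powers of 4 mod 22 (each is the square of the previous):
  4^1 ≡ 4 (mod 22)
  4^2 ≡ 4² = 16 ≡ 16 (mod 22)
  4^4 ≡ 16² = 256 ≡ 14 (mod 22)
  4^8 ≡ 14² = 196 ≡ 20 (mod 22)
  4^16 ≡ 20² = 400 ≡ 4 (mod 22)
  4^32 ≡ 4² = 16 ≡ 16 (mod 22)
43 = 32 + 8 + 2 + 1, so 4^43 = 4^32 × 4^8 × 4^2 × 4^1 ≡ 16 × 20 × 16 × 4 (mod 22)
Multiplying step by step:
  16 × 20 = 320 ≡ 12 (mod 22)
  12 × 16 = 192 ≡ 16 (mod 22)
  16 × 4 = 64 ≡ 20 (mod 22)
Result: 4^43 ≡ 20 (mod 22)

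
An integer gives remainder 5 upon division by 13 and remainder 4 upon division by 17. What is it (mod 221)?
M = 13 × 17 = 221. M₁ = 17, y₁ ≡ 10 (mod 13). M₂ = 13, y₂ ≡ 4 (mod 17). z = 5×17×10 + 4×13×4 ≡ 174 (mod 221). The smallest positive such number is 174.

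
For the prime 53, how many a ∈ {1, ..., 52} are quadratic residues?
For prime 53, there are (p-1)/2 = (53-1)/2 = 26 quadratic residues (excluding 0).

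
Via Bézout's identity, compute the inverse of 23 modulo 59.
Extended GCD: 23(18) + 59(-7) = 1. So 23^(-1) ≡ 18 ≡ 18 (mod 59). Verify: 23 × 18 = 414 ≡ 1 (mod 59)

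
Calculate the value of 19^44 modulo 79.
Using repeated squaring. 44 = 32 + 8 + 4 (binary 101100). Repeated squaring mod 79: 19^1 ≡ 19; 19^2 ≡ 19² = 361 ≡ 45; 19^4 ≡ 45² = 2025 ≡ 50; 19^8 ≡ 50² = 2500 ≡ 51; 19^16 ≡ 51² = 2601 ≡ 73; 19^32 ≡ 73² = 5329 ≡ 36. Multiply: 19^44 = 19^32 × 19^8 × 19^4 ≡ 36 × 51 × 50 (mod 79): 36 × 51 = 1836 ≡ 19; 19 × 50 = 950 ≡ 2. So 19^44 ≡ 2 (mod 79).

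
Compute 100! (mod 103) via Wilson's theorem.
(102)! = (100)! × (101) × (102) ≡ -1 (mod 103). So (100)! ≡ -1 × [(102)(101)]^(-1) ≡ 51 (mod 103)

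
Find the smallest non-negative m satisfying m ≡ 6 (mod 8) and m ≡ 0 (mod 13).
M = 8 × 13 = 104. M₁ = 13, y₁ ≡ 5 (mod 8). M₂ = 8, y₂ ≡ 5 (mod 13). m = 6×13×5 + 0×8×5 ≡ 78 (mod 104)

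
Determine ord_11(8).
Powers of 8 mod 11: 8^1≡8, 8^2≡9, 8^3≡6, 8^4≡4, 8^5≡10, 8^6≡3, 8^7≡2, 8^8≡5, 8^9≡7, 8^10≡1. Order = 10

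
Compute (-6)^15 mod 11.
Using Fermat: (-6)^{10} ≡ 1 (mod 11). 15 ≡ 5 (mod 10). So (-6)^{15} ≡ (-6)^{5} ≡ 1 (mod 11)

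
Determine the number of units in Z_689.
624

Prime factorization: 689 = 13 × 53
Using the formula φ(n) = n × Π(1 - 1/p) for each prime factor p:
φ(689) = 689 × (1 - 1/13) × (1 - 1/53)
φ(689) = 624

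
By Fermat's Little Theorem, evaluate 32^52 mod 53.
By Fermat's Little Theorem, 32^{52} ≡ 1 (mod 53) since 53 is prime and gcd(32, 53) = 1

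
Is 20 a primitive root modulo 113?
Yes

To verify, check if 20^(112/q) ≢ 1 (mod 113) for each prime divisor q of 112
Divisors of 112 = 112: [1, 2, 4, 7, 8, 14, 16, 28, 56, 112]
  20^(112/2) = 20^56 ≡ 112 (mod 113)
  20^(112/7) = 20^16 ≡ 28 (mod 113)
Conclusion: 20 is a primitive root modulo 113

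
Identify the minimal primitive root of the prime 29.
p - 1 = 28 has prime divisors 2, 7. h is a primitive root mod 29 iff h^(28/q) ≢ 1 (mod 29) for each such q.
h = 2: 2^14 ≡ 28, 2^4 ≡ 16 (mod 29); none is 1, so 2 has order 28 and is a primitive root.
The smallest primitive root mod 29 is g = 2.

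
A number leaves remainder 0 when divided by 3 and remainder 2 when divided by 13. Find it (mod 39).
M = 3 × 13 = 39. M₁ = 13, y₁ ≡ 1 (mod 3). M₂ = 3, y₂ ≡ 9 (mod 13). t = 0×13×1 + 2×3×9 ≡ 15 (mod 39)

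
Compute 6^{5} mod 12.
0

Using successive squaring:
Binary expansion of 5: 101
Powers of 6 mod 12 (each is the square of the previous):
  6^1 ≡ 6 (mod 12)
  6^2 ≡ 6² = 36 ≡ 0 (mod 12)
  6^4 ≡ 0² = 0 ≡ 0 (mod 12)
5 = 4 + 1, so 6^5 = 6^4 × 6^1 ≡ 0 × 6 (mod 12)
Multiplying step by step:
  0 × 6 = 0 ≡ 0 (mod 12)
Result: 6^5 ≡ 0 (mod 12)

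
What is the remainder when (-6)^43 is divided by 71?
Using repeated squaring. (-6) ≡ 65 (mod 71). 43 = 32 + 8 + 2 + 1 (binary 101011). Repeated squaring mod 71: 65^1 ≡ 65; 65^2 ≡ 65² = 4225 ≡ 36; 65^4 ≡ 36² = 1296 ≡ 18; 65^8 ≡ 18² = 324 ≡ 40; 65^16 ≡ 40² = 1600 ≡ 38; 65^32 ≡ 38² = 1444 ≡ 24. Multiply: (-6)^43 ≡ 65^32 × 65^8 × 65^2 × 65^1 ≡ 24 × 40 × 36 × 65 (mod 71): 24 × 40 = 960 ≡ 37; 37 × 36 = 1332 ≡ 54; 54 × 65 = 3510 ≡ 31. So (-6)^43 ≡ 31 (mod 71).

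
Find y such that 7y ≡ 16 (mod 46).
22

Since gcd(7, 46) = 1 divides 16, a solution exists.
Multiply both sides by the inverse of 7 mod 46:
  7^(-1) mod 46 = 33
  x ≡ 33 × 16 ≡ 528 ≡ 22 (mod 46)
Verification: 7 × 22 = 154 = 3 × 46 + 16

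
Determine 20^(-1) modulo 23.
20^(-1) ≡ 15 (mod 23). Verification: 20 × 15 = 300 ≡ 1 (mod 23)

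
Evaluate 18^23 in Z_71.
Using repeated squaring. 23 = 16 + 4 + 2 + 1 (binary 10111). Repeated squaring mod 71: 18^1 ≡ 18; 18^2 ≡ 18² = 324 ≡ 40; 18^4 ≡ 40² = 1600 ≡ 38; 18^8 ≡ 38² = 1444 ≡ 24; 18^16 ≡ 24² = 576 ≡ 8. Multiply: 18^23 = 18^16 × 18^4 × 18^2 × 18^1 ≡ 8 × 38 × 40 × 18 (mod 71): 8 × 38 = 304 ≡ 20; 20 × 40 = 800 ≡ 19; 19 × 18 = 342 ≡ 58. So 18^23 ≡ 58 (mod 71).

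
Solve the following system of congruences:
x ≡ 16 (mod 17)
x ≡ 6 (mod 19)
101

Using the Chinese Remainder Theorem:
M = product of moduli = 323
For equation 1: M_1 = 19, 19 ≡ 2 (mod 17), inverse of 19 mod 17 is 9 (check: 2 × 9 = 18 ≡ 1 (mod 17))
For equation 2: M_2 = 17, 17 ≡ 17 (mod 19), inverse of 17 mod 19 is 9 (check: 17 × 9 = 153 ≡ 1 (mod 19))
Combine: x ≡ Σ r_i×M_i×(M_i⁻¹ mod m_i) = 16×19×9 + 6×17×9 = 2736 + 918 = 3654
3654 mod 323 = 101
x ≡ 101 (mod 323)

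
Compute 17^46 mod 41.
Using Fermat: 17^{40} ≡ 1 (mod 41). 46 ≡ 6 (mod 40). So 17^{46} ≡ 17^{6} ≡ 8 (mod 41)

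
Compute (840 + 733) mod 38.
15

(840 + 733) = 1573
1573 mod 38 = 15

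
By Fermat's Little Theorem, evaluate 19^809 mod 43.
By Fermat: 19^{42} ≡ 1 (mod 43). 809 ≡ 11 (mod 42). So 19^{809} ≡ 19^{11} ≡ 29 (mod 43)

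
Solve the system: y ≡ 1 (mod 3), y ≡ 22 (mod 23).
M = 3 × 23 = 69. M₁ = 23, y₁ ≡ 2 (mod 3). M₂ = 3, y₂ ≡ 8 (mod 23). y = 1×23×2 + 22×3×8 ≡ 22 (mod 69)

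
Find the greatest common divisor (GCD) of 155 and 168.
1

Using the Euclidean algorithm:
155 = 0 × 168 + 155
168 = 1 × 155 + 13
155 = 11 × 13 + 12
13 = 1 × 12 + 1
12 = 12 × 1 + 0

GCD(155, 168) = 1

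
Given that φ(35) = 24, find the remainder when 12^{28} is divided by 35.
By Euler: 12^{24} ≡ 1 (mod 35) since gcd(12, 35) = 1. 28 = 1×24 + 4. So 12^{28} ≡ 12^{4} ≡ 16 (mod 35)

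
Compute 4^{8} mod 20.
16

Using successive squaring:
Binary expansion of 8: 1000
Powers of 4 mod 20 (each is the square of the previous):
  4^1 ≡ 4 (mod 20)
  4^2 ≡ 4² = 16 ≡ 16 (mod 20)
  4^4 ≡ 16² = 256 ≡ 16 (mod 20)
  4^8 ≡ 16² = 256 ≡ 16 (mod 20)
8 is a power of 2, so 4^8 is the last square: ≡ 16 (mod 20)
Result: 4^8 ≡ 16 (mod 20)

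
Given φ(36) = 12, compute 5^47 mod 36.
By Euler: 5^{12} ≡ 1 (mod 36) since gcd(5, 36) = 1. 47 = 3×12 + 11. So 5^{47} ≡ 5^{11} ≡ 29 (mod 36)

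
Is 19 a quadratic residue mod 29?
By Euler's criterion: 19^{14} ≡ 28 (mod 29). Since this equals -1 (≡ 28), 19 is not a QR.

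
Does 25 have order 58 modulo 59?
p - 1 = 58 has prime divisors 2, 29. Check 25^(58/q) mod 59 for each: 25^(58/2) = 25^29 ≡ 1, 25^(58/29) = 25^2 ≡ 35 (mod 59). Since 25^29 ≡ 1 (mod 59), the order of 25 divides 29 (in fact the order is 29) ≠ 58, so it is not a primitive root.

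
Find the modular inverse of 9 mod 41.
9^(-1) ≡ 32 (mod 41). Verification: 9 × 32 = 288 ≡ 1 (mod 41)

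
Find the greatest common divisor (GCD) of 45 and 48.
3

Using the Euclidean algorithm:
45 = 0 × 48 + 45
48 = 1 × 45 + 3
45 = 15 × 3 + 0

GCD(45, 48) = 3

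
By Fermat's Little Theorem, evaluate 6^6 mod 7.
By Fermat's Little Theorem, 6^{6} ≡ 1 (mod 7) since 7 is prime and gcd(6, 7) = 1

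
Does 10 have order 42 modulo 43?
p - 1 = 42 has prime divisors 2, 3, 7. Check 10^(42/q) mod 43 for each: 10^(42/2) = 10^21 ≡ 1, 10^(42/3) = 10^14 ≡ 36, 10^(42/7) = 10^6 ≡ 35 (mod 43). Since 10^21 ≡ 1 (mod 43), the order of 10 divides 21 (in fact the order is 21) ≠ 42, so it is not a primitive root.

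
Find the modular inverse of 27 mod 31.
27^(-1) ≡ 23 (mod 31). Verification: 27 × 23 = 621 ≡ 1 (mod 31)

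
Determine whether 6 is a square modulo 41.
By Euler's criterion: 6^{20} ≡ 40 (mod 41). Since this equals -1 (≡ 40), 6 is not a QR.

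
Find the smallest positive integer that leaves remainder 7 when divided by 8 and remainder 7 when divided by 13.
M = 8 × 13 = 104. M₁ = 13, y₁ ≡ 5 (mod 8). M₂ = 8, y₂ ≡ 5 (mod 13). z = 7×13×5 + 7×8×5 ≡ 7 (mod 104). The smallest positive such number is 7.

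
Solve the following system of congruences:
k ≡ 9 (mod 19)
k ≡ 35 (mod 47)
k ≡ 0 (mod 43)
20339

Using the Chinese Remainder Theorem:
M = product of moduli = 38399
For equation 1: M_1 = 2021, 2021 ≡ 7 (mod 19), inverse of 2021 mod 19 is 11 (check: 7 × 11 = 77 ≡ 1 (mod 19))
For equation 2: M_2 = 817, 817 ≡ 18 (mod 47), inverse of 817 mod 47 is 34 (check: 18 × 34 = 612 ≡ 1 (mod 47))
For equation 3: M_3 = 893, 893 ≡ 33 (mod 43), inverse of 893 mod 43 is 30 (check: 33 × 30 = 990 ≡ 1 (mod 43))
Combine: k ≡ Σ r_i×M_i×(M_i⁻¹ mod m_i) = 9×2021×11 + 35×817×34 + 0×893×30 = 200079 + 972230 + 0 = 1172309
1172309 mod 38399 = 20339
k ≡ 20339 (mod 38399)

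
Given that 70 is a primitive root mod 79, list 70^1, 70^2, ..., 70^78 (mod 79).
g^1, g^2, ..., g^{78} mod 79: {70, 2, 61, 4, 43, 8, 7, 16, 14, 32, 28, 64, 56, 49, 33, 19, 66, 38, 53, 76, 27, 73, 54, 67, 29, 55, 58, 31, 37, 62, 74, 45, 69, 11, 59, 22, 39, 44, 78, 9, 77, 18, 75, 36, 71, 72, 63, 65, 47, 51, 15, 23, 30, 46, 60, 13, 41, 26, 3, 52, 6, 25, 12, 50, 24, 21, 48, 42, 17, 5, 34, 10, 68, 20, 57, 40, 35, 1}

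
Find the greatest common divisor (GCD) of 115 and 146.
1

Using the Euclidean algorithm:
115 = 0 × 146 + 115
146 = 1 × 115 + 31
115 = 3 × 31 + 22
31 = 1 × 22 + 9
22 = 2 × 9 + 4
9 = 2 × 4 + 1
4 = 4 × 1 + 0

GCD(115, 146) = 1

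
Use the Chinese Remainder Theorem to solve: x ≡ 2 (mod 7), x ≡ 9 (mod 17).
9

Using the Chinese Remainder Theorem:
M = product of moduli = 119
For equation 1: M_1 = 17, 17 ≡ 3 (mod 7), inverse of 17 mod 7 is 5 (check: 3 × 5 = 15 ≡ 1 (mod 7))
For equation 2: M_2 = 7, 7 ≡ 7 (mod 17), inverse of 7 mod 17 is 5 (check: 7 × 5 = 35 ≡ 1 (mod 17))
Combine: x ≡ Σ r_i×M_i×(M_i⁻¹ mod m_i) = 2×17×5 + 9×7×5 = 170 + 315 = 485
485 mod 119 = 9
x ≡ 9 (mod 119)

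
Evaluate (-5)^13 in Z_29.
Using repeated squaring. (-5) ≡ 24 (mod 29). 13 = 8 + 4 + 1 (binary 1101). Repeated squaring mod 29: 24^1 ≡ 24; 24^2 ≡ 24² = 576 ≡ 25; 24^4 ≡ 25² = 625 ≡ 16; 24^8 ≡ 16² = 256 ≡ 24. Multiply: (-5)^13 ≡ 24^8 × 24^4 × 24^1 ≡ 24 × 16 × 24 (mod 29): 24 × 16 = 384 ≡ 7; 7 × 24 = 168 ≡ 23. So (-5)^13 ≡ 23 (mod 29).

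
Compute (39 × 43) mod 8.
5

(39 × 43) = 1677
1677 mod 8 = 5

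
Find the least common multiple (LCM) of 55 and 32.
1760

First find GCD(55, 32) using the Euclidean algorithm:
55 = 1 × 32 + 23
32 = 1 × 23 + 9
23 = 2 × 9 + 5
9 = 1 × 5 + 4
5 = 1 × 4 + 1
4 = 4 × 1 + 0
GCD(55, 32) = 1

LCM formula: LCM(a, b) = (a × b) / GCD(a, b)
LCM(55, 32) = (55 × 32) / 1
LCM(55, 32) = 1760 / 1
LCM(55, 32) = 1760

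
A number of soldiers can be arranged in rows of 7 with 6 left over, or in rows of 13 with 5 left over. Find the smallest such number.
M = 7 × 13 = 91. M₁ = 13, y₁ ≡ 6 (mod 7). M₂ = 7, y₂ ≡ 2 (mod 13). n = 6×13×6 + 5×7×2 ≡ 83 (mod 91). The smallest positive such number is 83.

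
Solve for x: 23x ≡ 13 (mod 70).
31

Since gcd(23, 70) = 1 divides 13, a solution exists.
Multiply both sides by the inverse of 23 mod 70:
  23^(-1) mod 70 = 67
  x ≡ 67 × 13 ≡ 871 ≡ 31 (mod 70)
Verification: 23 × 31 = 713 = 10 × 70 + 13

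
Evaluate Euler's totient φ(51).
32

Prime factorization: 51 = 3 × 17
Using the formula φ(n) = n × Π(1 - 1/p) for each prime factor p:
φ(51) = 51 × (1 - 1/3) × (1 - 1/17)
φ(51) = 32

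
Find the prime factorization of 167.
167

Divide by primes starting from smallest:
167 ÷ 167 = 1

167 = 167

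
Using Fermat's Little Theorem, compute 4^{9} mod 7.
1

By Fermat's Little Theorem, a^(p-1) ≡ 1 (mod p) for prime p and gcd(a, p) = 1
Here p = 7, so 4^6 ≡ 1 (mod 7)
We can reduce the exponent: 9 mod 6 = 3
So 4^9 ≡ 4^3 (mod 7)
Computing: 4^3 mod 7 = 1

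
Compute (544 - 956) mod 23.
2

(544 - 956) = -412
-412 mod 23 = 2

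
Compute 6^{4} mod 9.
0

Using successive squaring:
Binary expansion of 4: 100
Powers of 6 mod 9 (each is the square of the previous):
  6^1 ≡ 6 (mod 9)
  6^2 ≡ 6² = 36 ≡ 0 (mod 9)
  6^4 ≡ 0² = 0 ≡ 0 (mod 9)
4 is a power of 2, so 6^4 is the last square: ≡ 0 (mod 9)
Result: 6^4 ≡ 0 (mod 9)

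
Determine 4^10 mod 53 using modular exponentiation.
10 = 8 + 2 (binary 1010). Repeated squaring mod 53: 4^1 ≡ 4; 4^2 ≡ 4² = 16 ≡ 16; 4^4 ≡ 16² = 256 ≡ 44; 4^8 ≡ 44² = 1936 ≡ 28. Multiply: 4^10 = 4^8 × 4^2 ≡ 28 × 16 (mod 53): 28 × 16 = 448 ≡ 24. So 4^10 ≡ 24 (mod 53).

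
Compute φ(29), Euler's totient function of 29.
28

Prime factorization: 29 = 29
Using the formula φ(n) = n × Π(1 - 1/p) for each prime factor p:
φ(29) = 29 × (1 - 1/29)
φ(29) = 28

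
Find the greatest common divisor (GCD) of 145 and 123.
1

Using the Euclidean algorithm:
145 = 1 × 123 + 22
123 = 5 × 22 + 13
22 = 1 × 13 + 9
13 = 1 × 9 + 4
9 = 2 × 4 + 1
4 = 4 × 1 + 0

GCD(145, 123) = 1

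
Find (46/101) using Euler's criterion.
(46/101) = 46^{50} mod 101 = -1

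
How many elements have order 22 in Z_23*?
Number of primitive roots mod 23 = φ(22) = 10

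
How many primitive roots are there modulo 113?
48

The number of primitive roots modulo p is φ(p-1) = φ(112)
φ(112) = 48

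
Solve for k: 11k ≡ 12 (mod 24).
12

Since gcd(11, 24) = 1 divides 12, a solution exists.
Multiply both sides by the inverse of 11 mod 24:
  11^(-1) mod 24 = 11
  x ≡ 11 × 12 ≡ 132 ≡ 12 (mod 24)
Verification: 11 × 12 = 132 = 5 × 24 + 12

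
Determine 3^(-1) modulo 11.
3^(-1) ≡ 4 (mod 11). Verification: 3 × 4 = 12 ≡ 1 (mod 11)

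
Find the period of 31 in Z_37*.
Powers of 31 mod 37: 31^1≡31, 31^2≡36, 31^3≡6, 31^4≡1. Order = 4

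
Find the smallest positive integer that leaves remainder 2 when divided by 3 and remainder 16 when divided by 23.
M = 3 × 23 = 69. M₁ = 23, y₁ ≡ 2 (mod 3). M₂ = 3, y₂ ≡ 8 (mod 23). t = 2×23×2 + 16×3×8 ≡ 62 (mod 69). The smallest positive such number is 62.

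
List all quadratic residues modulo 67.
QRs mod 67: {1, 4, 6, 9, 10, 14, 15, 16, 17, 19, 21, 22, 23, 24, 25, 26, 29, 33, 35, 36, 37, 39, 40, 47, 49, 54, 55, 56, 59, 60, 62, 64, 65}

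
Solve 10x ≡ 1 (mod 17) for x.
10^(-1) ≡ 12 (mod 17). Verification: 10 × 12 = 120 ≡ 1 (mod 17)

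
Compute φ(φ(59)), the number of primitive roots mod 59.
Number of primitive roots mod 59 = φ(58) = 28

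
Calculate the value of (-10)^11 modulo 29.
Using repeated squaring. (-10) ≡ 19 (mod 29). 11 = 8 + 2 + 1 (binary 1011). Repeated squaring mod 29: 19^1 ≡ 19; 19^2 ≡ 19² = 361 ≡ 13; 19^4 ≡ 13² = 169 ≡ 24; 19^8 ≡ 24² = 576 ≡ 25. Multiply: (-10)^11 ≡ 19^8 × 19^2 × 19^1 ≡ 25 × 13 × 19 (mod 29): 25 × 13 = 325 ≡ 6; 6 × 19 = 114 ≡ 27. So (-10)^11 ≡ 27 (mod 29).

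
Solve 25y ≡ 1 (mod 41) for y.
25^(-1) ≡ 23 (mod 41). Verification: 25 × 23 = 575 ≡ 1 (mod 41)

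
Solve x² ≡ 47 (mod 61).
The square roots of 47 mod 61 are 13 and 48. Verify: 13² = 169 ≡ 47 (mod 61)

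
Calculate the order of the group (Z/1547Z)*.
1152

Prime factorization: 1547 = 7 × 13 × 17
Using the formula φ(n) = n × Π(1 - 1/p) for each prime factor p:
φ(1547) = 1547 × (1 - 1/7) × (1 - 1/13) × (1 - 1/17)
φ(1547) = 1152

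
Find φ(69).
44

Prime factorization: 69 = 3 × 23
Using the formula φ(n) = n × Π(1 - 1/p) for each prime factor p:
φ(69) = 69 × (1 - 1/3) × (1 - 1/23)
φ(69) = 44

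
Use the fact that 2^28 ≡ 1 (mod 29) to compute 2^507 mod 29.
By Fermat: 2^{28} ≡ 1 (mod 29). 507 ≡ 3 (mod 28). So 2^{507} ≡ 2^{3} ≡ 8 (mod 29)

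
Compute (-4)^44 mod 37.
Using Fermat: (-4)^{36} ≡ 1 (mod 37). 44 ≡ 8 (mod 36). So (-4)^{44} ≡ (-4)^{8} ≡ 9 (mod 37)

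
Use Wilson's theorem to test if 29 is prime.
(28)! mod 29 = 28. Since 28 ≡ -1 (mod 29), 29 is prime.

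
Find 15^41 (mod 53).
Using repeated squaring. 41 = 32 + 8 + 1 (binary 101001). Repeated squaring mod 53: 15^1 ≡ 15; 15^2 ≡ 15² = 225 ≡ 13; 15^4 ≡ 13² = 169 ≡ 10; 15^8 ≡ 10² = 100 ≡ 47; 15^16 ≡ 47² = 2209 ≡ 36; 15^32 ≡ 36² = 1296 ≡ 24. Multiply: 15^41 = 15^32 × 15^8 × 15^1 ≡ 24 × 47 × 15 (mod 53): 24 × 47 = 1128 ≡ 15; 15 × 15 = 225 ≡ 13. So 15^41 ≡ 13 (mod 53).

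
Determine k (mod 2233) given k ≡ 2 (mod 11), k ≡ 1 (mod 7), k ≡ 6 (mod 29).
673

Using the Chinese Remainder Theorem:
M = product of moduli = 2233
For equation 1: M_1 = 203, 203 ≡ 5 (mod 11), inverse of 203 mod 11 is 9 (check: 5 × 9 = 45 ≡ 1 (mod 11))
For equation 2: M_2 = 319, 319 ≡ 4 (mod 7), inverse of 319 mod 7 is 2 (check: 4 × 2 = 8 ≡ 1 (mod 7))
For equation 3: M_3 = 77, 77 ≡ 19 (mod 29), inverse of 77 mod 29 is 26 (check: 19 × 26 = 494 ≡ 1 (mod 29))
Combine: k ≡ Σ r_i×M_i×(M_i⁻¹ mod m_i) = 2×203×9 + 1×319×2 + 6×77×26 = 3654 + 638 + 12012 = 16304
16304 mod 2233 = 673
k ≡ 673 (mod 2233)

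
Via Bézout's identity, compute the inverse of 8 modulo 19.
Extended GCD: 8(-7) + 19(3) = 1. So 8^(-1) ≡ 12 ≡ 12 (mod 19). Verify: 8 × 12 = 96 ≡ 1 (mod 19)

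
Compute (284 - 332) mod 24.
0

(284 - 332) = -48
-48 mod 24 = 0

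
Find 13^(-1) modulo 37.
20

Using Extended Euclidean Algorithm:
gcd(13, 37) = 1
Bezout coefficients: 13 × -17 + 37 × 6 = 1
So 13 × -17 ≡ 1 (mod 37)
The inverse is -17 mod 37 = 20
Verification: 13 × 20 = 260 = 7 × 37 + 1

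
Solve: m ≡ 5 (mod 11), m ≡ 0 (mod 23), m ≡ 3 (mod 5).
M = 11 × 23 × 5 = 1265. M₁ = 115, y₁ ≡ 9 (mod 11). M₂ = 55, y₂ ≡ 18 (mod 23). M₃ = 253, y₃ ≡ 2 (mod 5). m = 5×115×9 + 0×55×18 + 3×253×2 ≡ 368 (mod 1265)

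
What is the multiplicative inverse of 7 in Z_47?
7^(-1) ≡ 27 (mod 47). Verification: 7 × 27 = 189 ≡ 1 (mod 47)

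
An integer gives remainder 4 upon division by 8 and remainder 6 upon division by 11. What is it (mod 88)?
M = 8 × 11 = 88. M₁ = 11, y₁ ≡ 3 (mod 8). M₂ = 8, y₂ ≡ 7 (mod 11). x = 4×11×3 + 6×8×7 ≡ 28 (mod 88). The smallest positive such number is 28.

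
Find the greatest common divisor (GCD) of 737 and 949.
1

Using the Euclidean algorithm:
737 = 0 × 949 + 737
949 = 1 × 737 + 212
737 = 3 × 212 + 101
212 = 2 × 101 + 10
101 = 10 × 10 + 1
10 = 10 × 1 + 0

GCD(737, 949) = 1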